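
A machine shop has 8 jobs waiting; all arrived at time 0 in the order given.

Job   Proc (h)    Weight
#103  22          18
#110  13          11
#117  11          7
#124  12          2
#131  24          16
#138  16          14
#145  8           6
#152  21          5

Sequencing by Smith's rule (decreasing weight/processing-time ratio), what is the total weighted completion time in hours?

WSPT (decreasing weight/processing-time ratio): #138 #110 #103 #145 #131 #117 #152 #124.
#138: finishes 16, weight 14, w·C = 224
#110: finishes 29, weight 11, w·C = 319
#103: finishes 51, weight 18, w·C = 918
#145: finishes 59, weight 6, w·C = 354
#131: finishes 83, weight 16, w·C = 1328
#117: finishes 94, weight 7, w·C = 658
#152: finishes 115, weight 5, w·C = 575
#124: finishes 127, weight 2, w·C = 254
Sum = 224+319+918+354+1328+658+575+254 = 4630.

4630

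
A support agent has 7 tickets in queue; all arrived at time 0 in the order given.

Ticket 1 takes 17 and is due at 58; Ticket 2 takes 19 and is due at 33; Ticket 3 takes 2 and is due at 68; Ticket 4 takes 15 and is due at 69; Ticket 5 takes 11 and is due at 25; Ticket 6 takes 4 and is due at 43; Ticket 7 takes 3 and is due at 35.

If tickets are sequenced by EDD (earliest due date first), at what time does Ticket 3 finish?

56

EDD (increasing due date): Ticket 5 Ticket 2 Ticket 7 Ticket 6 Ticket 1 Ticket 3 Ticket 4.
Ticket 5: 0→11
Ticket 2: 11→30
Ticket 7: 30→33
Ticket 6: 33→37
Ticket 1: 37→54
Ticket 3: 54→56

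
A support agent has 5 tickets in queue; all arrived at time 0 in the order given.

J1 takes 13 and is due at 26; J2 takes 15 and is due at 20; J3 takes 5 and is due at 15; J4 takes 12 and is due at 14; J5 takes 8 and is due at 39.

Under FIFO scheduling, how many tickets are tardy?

4

FIFO (arrival order): J1 J2 J3 J4 J5.
J1: 0→13, due 26, tardiness 0
J2: 13→28, due 20, tardiness 8
J3: 28→33, due 15, tardiness 18
J4: 33→45, due 14, tardiness 31
J5: 45→53, due 39, tardiness 14
Late tickets: 4.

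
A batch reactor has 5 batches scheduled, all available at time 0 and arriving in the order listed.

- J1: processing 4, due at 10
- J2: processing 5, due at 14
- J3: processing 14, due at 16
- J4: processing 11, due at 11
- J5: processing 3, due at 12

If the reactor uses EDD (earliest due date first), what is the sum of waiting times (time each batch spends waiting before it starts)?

60

EDD (increasing due date): J1 J4 J5 J2 J3.
J1: waits 0, runs 0→4
J4: waits 4, runs 4→15
J5: waits 15, runs 15→18
J2: waits 18, runs 18→23
J3: waits 23, runs 23→37
Sum = 0+4+15+18+23 = 60.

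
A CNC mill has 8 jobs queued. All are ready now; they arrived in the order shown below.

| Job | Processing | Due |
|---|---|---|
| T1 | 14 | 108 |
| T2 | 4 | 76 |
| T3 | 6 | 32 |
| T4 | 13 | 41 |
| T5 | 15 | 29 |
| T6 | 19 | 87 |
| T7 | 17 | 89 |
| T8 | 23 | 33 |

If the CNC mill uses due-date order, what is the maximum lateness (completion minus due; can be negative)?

16

EDD (increasing due date): T5 T3 T8 T4 T2 T6 T7 T1.
T5: 0→15, due 29, lateness -14
T3: 15→21, due 32, lateness -11
T8: 21→44, due 33, lateness 11
T4: 44→57, due 41, lateness 16
T2: 57→61, due 76, lateness -15
T6: 61→80, due 87, lateness -7
T7: 80→97, due 89, lateness 8
T1: 97→111, due 108, lateness 3
Maximum = 16.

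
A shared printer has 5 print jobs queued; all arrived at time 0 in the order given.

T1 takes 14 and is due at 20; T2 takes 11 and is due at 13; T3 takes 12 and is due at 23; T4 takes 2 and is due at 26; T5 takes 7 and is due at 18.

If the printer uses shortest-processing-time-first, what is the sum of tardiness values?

SPT (increasing processing time): T4 T5 T2 T3 T1.
T4: 0→2, due 26, tardiness 0
T5: 2→9, due 18, tardiness 0
T2: 9→20, due 13, tardiness 7
T3: 20→32, due 23, tardiness 9
T1: 32→46, due 20, tardiness 26
Sum = 0+0+7+9+26 = 42.

42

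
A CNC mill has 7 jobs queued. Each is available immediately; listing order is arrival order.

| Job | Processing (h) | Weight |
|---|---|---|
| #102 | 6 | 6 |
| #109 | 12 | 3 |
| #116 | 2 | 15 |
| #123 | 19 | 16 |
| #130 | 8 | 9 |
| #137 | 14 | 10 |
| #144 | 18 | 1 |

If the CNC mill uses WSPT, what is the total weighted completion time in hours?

WSPT (decreasing weight/processing-time ratio): #116 #130 #102 #123 #137 #109 #144.
#116: finishes 2, weight 15, w·C = 30
#130: finishes 10, weight 9, w·C = 90
#102: finishes 16, weight 6, w·C = 96
#123: finishes 35, weight 16, w·C = 560
#137: finishes 49, weight 10, w·C = 490
#109: finishes 61, weight 3, w·C = 183
#144: finishes 79, weight 1, w·C = 79
Sum = 30+90+96+560+490+183+79 = 1528.

1528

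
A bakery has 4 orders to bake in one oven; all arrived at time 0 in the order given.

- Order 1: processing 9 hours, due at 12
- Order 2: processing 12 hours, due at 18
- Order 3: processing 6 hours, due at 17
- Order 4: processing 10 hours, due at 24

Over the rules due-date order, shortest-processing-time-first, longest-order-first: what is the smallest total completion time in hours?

EDD (increasing due date): Order 1 Order 3 Order 2 Order 4.
Order 1: 0→9
Order 3: 9→15
Order 2: 15→27
Order 4: 27→37
Sum = 9+15+27+37 = 88.
SPT (increasing processing time): Order 3 Order 1 Order 4 Order 2.
Order 3: 0→6
Order 1: 6→15
Order 4: 15→25
Order 2: 25→37
Sum = 6+15+25+37 = 83.
LPT (decreasing processing time): Order 2 Order 4 Order 1 Order 3.
Order 2: 0→12
Order 4: 12→22
Order 1: 22→31
Order 3: 31→37
Sum = 12+22+31+37 = 102.
EDD 88, SPT 83, LPT 102 → minimum 83.

83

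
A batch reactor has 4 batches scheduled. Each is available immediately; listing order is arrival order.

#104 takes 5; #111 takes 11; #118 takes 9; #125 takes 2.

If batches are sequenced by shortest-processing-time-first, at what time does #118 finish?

16

SPT (increasing processing time): #125 #104 #118 #111.
#125: 0→2
#104: 2→7
#118: 7→16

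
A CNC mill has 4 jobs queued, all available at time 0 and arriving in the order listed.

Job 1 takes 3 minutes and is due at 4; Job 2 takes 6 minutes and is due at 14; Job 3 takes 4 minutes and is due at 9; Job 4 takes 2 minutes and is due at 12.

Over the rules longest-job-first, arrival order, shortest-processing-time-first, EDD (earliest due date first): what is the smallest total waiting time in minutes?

LPT (decreasing processing time): Job 2 Job 3 Job 1 Job 4.
Job 2: waits 0, runs 0→6
Job 3: waits 6, runs 6→10
Job 1: waits 10, runs 10→13
Job 4: waits 13, runs 13→15
Sum = 0+6+10+13 = 29.
FIFO (arrival order): Job 1 Job 2 Job 3 Job 4.
Job 1: waits 0, runs 0→3
Job 2: waits 3, runs 3→9
Job 3: waits 9, runs 9→13
Job 4: waits 13, runs 13→15
Sum = 0+3+9+13 = 25.
SPT (increasing processing time): Job 4 Job 1 Job 3 Job 2.
Job 4: waits 0, runs 0→2
Job 1: waits 2, runs 2→5
Job 3: waits 5, runs 5→9
Job 2: waits 9, runs 9→15
Sum = 0+2+5+9 = 16.
EDD (increasing due date): Job 1 Job 3 Job 4 Job 2.
Job 1: waits 0, runs 0→3
Job 3: waits 3, runs 3→7
Job 4: waits 7, runs 7→9
Job 2: waits 9, runs 9→15
Sum = 0+3+7+9 = 19.
LPT 29, FIFO 25, SPT 16, EDD 19 → minimum 16.

16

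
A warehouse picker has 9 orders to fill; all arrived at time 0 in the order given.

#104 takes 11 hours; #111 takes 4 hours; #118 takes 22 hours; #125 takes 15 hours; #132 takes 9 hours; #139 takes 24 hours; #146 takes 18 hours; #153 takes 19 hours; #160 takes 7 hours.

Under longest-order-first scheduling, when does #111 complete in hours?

LPT (decreasing processing time): #139 #118 #153 #146 #125 #104 #132 #160 #111.
#139: 0→24
#118: 24→46
#153: 46→65
#146: 65→83
#125: 83→98
#104: 98→109
#132: 109→118
#160: 118→125
#111: 125→129

129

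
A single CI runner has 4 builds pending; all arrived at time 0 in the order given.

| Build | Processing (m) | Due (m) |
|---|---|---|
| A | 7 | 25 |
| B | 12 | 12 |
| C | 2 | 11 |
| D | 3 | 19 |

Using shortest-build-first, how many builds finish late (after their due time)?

SPT (increasing processing time): C D A B.
C: 0→2, due 11, tardiness 0
D: 2→5, due 19, tardiness 0
A: 5→12, due 25, tardiness 0
B: 12→24, due 12, tardiness 12
Late builds: 1.

1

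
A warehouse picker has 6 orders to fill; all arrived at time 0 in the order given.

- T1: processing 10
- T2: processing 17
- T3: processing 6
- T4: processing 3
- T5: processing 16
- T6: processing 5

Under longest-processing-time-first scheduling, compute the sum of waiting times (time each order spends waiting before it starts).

LPT (decreasing processing time): T2 T5 T1 T3 T6 T4.
T2: waits 0, runs 0→17
T5: waits 17, runs 17→33
T1: waits 33, runs 33→43
T3: waits 43, runs 43→49
T6: waits 49, runs 49→54
T4: waits 54, runs 54→57
Sum = 0+17+33+43+49+54 = 196.

196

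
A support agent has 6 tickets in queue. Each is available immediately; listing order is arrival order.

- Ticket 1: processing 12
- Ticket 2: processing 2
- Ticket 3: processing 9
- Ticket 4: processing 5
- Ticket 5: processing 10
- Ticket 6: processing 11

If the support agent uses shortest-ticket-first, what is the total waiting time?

SPT (increasing processing time): Ticket 2 Ticket 4 Ticket 3 Ticket 5 Ticket 6 Ticket 1.
Ticket 2: waits 0, runs 0→2
Ticket 4: waits 2, runs 2→7
Ticket 3: waits 7, runs 7→16
Ticket 5: waits 16, runs 16→26
Ticket 6: waits 26, runs 26→37
Ticket 1: waits 37, runs 37→49
Sum = 0+2+7+16+26+37 = 88.

88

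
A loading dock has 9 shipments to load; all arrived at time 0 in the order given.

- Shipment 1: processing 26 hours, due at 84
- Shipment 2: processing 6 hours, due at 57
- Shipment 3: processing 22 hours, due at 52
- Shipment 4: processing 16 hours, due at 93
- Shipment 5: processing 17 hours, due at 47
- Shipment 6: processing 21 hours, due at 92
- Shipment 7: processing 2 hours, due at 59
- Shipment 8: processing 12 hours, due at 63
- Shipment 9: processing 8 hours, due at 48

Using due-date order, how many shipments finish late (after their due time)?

EDD (increasing due date): Shipment 5 Shipment 9 Shipment 3 Shipment 2 Shipment 7 Shipment 8 Shipment 1 Shipment 6 Shipment 4.
Shipment 5: 0→17, due 47, tardiness 0
Shipment 9: 17→25, due 48, tardiness 0
Shipment 3: 25→47, due 52, tardiness 0
Shipment 2: 47→53, due 57, tardiness 0
Shipment 7: 53→55, due 59, tardiness 0
Shipment 8: 55→67, due 63, tardiness 4
Shipment 1: 67→93, due 84, tardiness 9
Shipment 6: 93→114, due 92, tardiness 22
Shipment 4: 114→130, due 93, tardiness 37
Late shipments: 4.

4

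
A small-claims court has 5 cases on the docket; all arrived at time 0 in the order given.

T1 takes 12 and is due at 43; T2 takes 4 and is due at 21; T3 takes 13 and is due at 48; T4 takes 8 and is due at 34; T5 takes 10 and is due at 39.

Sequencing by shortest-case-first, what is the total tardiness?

SPT (increasing processing time): T2 T4 T5 T1 T3.
T2: 0→4, due 21, tardiness 0
T4: 4→12, due 34, tardiness 0
T5: 12→22, due 39, tardiness 0
T1: 22→34, due 43, tardiness 0
T3: 34→47, due 48, tardiness 0
Sum = 0+0+0+0+0 = 0.

0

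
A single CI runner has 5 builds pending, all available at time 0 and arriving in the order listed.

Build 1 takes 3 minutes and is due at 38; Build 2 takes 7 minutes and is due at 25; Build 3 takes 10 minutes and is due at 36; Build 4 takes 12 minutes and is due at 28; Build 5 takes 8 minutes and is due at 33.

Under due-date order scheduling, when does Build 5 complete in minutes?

27

EDD (increasing due date): Build 2 Build 4 Build 5 Build 3 Build 1.
Build 2: 0→7
Build 4: 7→19
Build 5: 19→27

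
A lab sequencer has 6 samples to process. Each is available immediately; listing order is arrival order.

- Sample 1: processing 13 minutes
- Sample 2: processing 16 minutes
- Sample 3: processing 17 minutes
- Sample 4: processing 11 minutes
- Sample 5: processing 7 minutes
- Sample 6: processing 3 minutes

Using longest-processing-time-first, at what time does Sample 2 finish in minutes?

33

LPT (decreasing processing time): Sample 3 Sample 2 Sample 1 Sample 4 Sample 5 Sample 6.
Sample 3: 0→17
Sample 2: 17→33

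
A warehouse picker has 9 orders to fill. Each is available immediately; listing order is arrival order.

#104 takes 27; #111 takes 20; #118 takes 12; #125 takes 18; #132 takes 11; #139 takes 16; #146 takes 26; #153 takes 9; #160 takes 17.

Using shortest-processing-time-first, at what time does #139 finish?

SPT (increasing processing time): #153 #132 #118 #139 #160 #125 #111 #146 #104.
#153: 0→9
#132: 9→20
#118: 20→32
#139: 32→48

48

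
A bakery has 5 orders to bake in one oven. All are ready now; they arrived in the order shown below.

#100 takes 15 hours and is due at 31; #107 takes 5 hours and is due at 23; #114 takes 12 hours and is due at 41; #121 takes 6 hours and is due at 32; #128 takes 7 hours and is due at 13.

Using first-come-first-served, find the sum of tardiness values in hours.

FIFO (arrival order): #100 #107 #114 #121 #128.
#100: 0→15, due 31, tardiness 0
#107: 15→20, due 23, tardiness 0
#114: 20→32, due 41, tardiness 0
#121: 32→38, due 32, tardiness 6
#128: 38→45, due 13, tardiness 32
Sum = 0+0+0+6+32 = 38.

38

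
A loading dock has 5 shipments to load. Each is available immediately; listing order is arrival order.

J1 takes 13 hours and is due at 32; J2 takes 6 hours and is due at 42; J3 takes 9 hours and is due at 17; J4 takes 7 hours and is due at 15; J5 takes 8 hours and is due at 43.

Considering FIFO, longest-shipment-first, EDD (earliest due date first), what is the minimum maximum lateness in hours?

0

FIFO (arrival order): J1 J2 J3 J4 J5.
J1: 0→13, due 32, lateness -19
J2: 13→19, due 42, lateness -23
J3: 19→28, due 17, lateness 11
J4: 28→35, due 15, lateness 20
J5: 35→43, due 43, lateness 0
Maximum = 20.
LPT (decreasing processing time): J1 J3 J5 J4 J2.
J1: 0→13, due 32, lateness -19
J3: 13→22, due 17, lateness 5
J5: 22→30, due 43, lateness -13
J4: 30→37, due 15, lateness 22
J2: 37→43, due 42, lateness 1
Maximum = 22.
EDD (increasing due date): J4 J3 J1 J2 J5.
J4: 0→7, due 15, lateness -8
J3: 7→16, due 17, lateness -1
J1: 16→29, due 32, lateness -3
J2: 29→35, due 42, lateness -7
J5: 35→43, due 43, lateness 0
Maximum = 0.
FIFO 20, LPT 22, EDD 0 → minimum 0.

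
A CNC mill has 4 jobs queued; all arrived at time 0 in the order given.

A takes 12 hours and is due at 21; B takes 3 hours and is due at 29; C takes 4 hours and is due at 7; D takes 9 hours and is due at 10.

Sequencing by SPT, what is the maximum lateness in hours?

7

SPT (increasing processing time): B C D A.
B: 0→3, due 29, lateness -26
C: 3→7, due 7, lateness 0
D: 7→16, due 10, lateness 6
A: 16→28, due 21, lateness 7
Maximum = 7.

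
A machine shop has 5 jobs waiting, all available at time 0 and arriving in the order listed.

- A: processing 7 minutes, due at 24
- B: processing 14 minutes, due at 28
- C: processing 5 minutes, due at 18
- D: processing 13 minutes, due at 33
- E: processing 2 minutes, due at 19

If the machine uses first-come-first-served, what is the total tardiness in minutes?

36

FIFO (arrival order): A B C D E.
A: 0→7, due 24, tardiness 0
B: 7→21, due 28, tardiness 0
C: 21→26, due 18, tardiness 8
D: 26→39, due 33, tardiness 6
E: 39→41, due 19, tardiness 22
Sum = 0+0+8+6+22 = 36.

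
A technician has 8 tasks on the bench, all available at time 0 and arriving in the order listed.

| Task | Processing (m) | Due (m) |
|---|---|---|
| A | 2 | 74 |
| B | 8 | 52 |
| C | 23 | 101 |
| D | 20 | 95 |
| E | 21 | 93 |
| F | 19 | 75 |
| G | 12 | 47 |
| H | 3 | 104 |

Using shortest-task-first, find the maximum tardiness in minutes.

SPT (increasing processing time): A H B G F D E C.
A: 0→2, due 74, tardiness 0
H: 2→5, due 104, tardiness 0
B: 5→13, due 52, tardiness 0
G: 13→25, due 47, tardiness 0
F: 25→44, due 75, tardiness 0
D: 44→64, due 95, tardiness 0
E: 64→85, due 93, tardiness 0
C: 85→108, due 101, tardiness 7
Maximum = 7.

7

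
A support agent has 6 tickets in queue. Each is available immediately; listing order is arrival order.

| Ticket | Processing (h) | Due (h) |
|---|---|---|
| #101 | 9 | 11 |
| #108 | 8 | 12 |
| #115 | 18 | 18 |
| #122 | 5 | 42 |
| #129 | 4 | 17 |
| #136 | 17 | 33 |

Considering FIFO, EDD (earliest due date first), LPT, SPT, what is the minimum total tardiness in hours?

FIFO (arrival order): #101 #108 #115 #122 #129 #136.
#101: 0→9, due 11, tardiness 0
#108: 9→17, due 12, tardiness 5
#115: 17→35, due 18, tardiness 17
#122: 35→40, due 42, tardiness 0
#129: 40→44, due 17, tardiness 27
#136: 44→61, due 33, tardiness 28
Sum = 0+5+17+0+27+28 = 77.
EDD (increasing due date): #101 #108 #129 #115 #136 #122.
#101: 0→9, due 11, tardiness 0
#108: 9→17, due 12, tardiness 5
#129: 17→21, due 17, tardiness 4
#115: 21→39, due 18, tardiness 21
#136: 39→56, due 33, tardiness 23
#122: 56→61, due 42, tardiness 19
Sum = 0+5+4+21+23+19 = 72.
LPT (decreasing processing time): #115 #136 #101 #108 #122 #129.
#115: 0→18, due 18, tardiness 0
#136: 18→35, due 33, tardiness 2
#101: 35→44, due 11, tardiness 33
#108: 44→52, due 12, tardiness 40
#122: 52→57, due 42, tardiness 15
#129: 57→61, due 17, tardiness 44
Sum = 0+2+33+40+15+44 = 134.
SPT (increasing processing time): #129 #122 #108 #101 #136 #115.
#129: 0→4, due 17, tardiness 0
#122: 4→9, due 42, tardiness 0
#108: 9→17, due 12, tardiness 5
#101: 17→26, due 11, tardiness 15
#136: 26→43, due 33, tardiness 10
#115: 43→61, due 18, tardiness 43
Sum = 0+0+5+15+10+43 = 73.
FIFO 77, EDD 72, LPT 134, SPT 73 → minimum 72.

72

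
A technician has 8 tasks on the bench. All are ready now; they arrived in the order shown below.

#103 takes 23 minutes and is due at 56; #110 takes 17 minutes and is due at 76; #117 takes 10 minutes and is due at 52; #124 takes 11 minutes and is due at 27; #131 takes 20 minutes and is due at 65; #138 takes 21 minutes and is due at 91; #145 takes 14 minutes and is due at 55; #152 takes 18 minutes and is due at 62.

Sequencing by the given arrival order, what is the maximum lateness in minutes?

FIFO (arrival order): #103 #110 #117 #124 #131 #138 #145 #152.
#103: 0→23, due 56, lateness -33
#110: 23→40, due 76, lateness -36
#117: 40→50, due 52, lateness -2
#124: 50→61, due 27, lateness 34
#131: 61→81, due 65, lateness 16
#138: 81→102, due 91, lateness 11
#145: 102→116, due 55, lateness 61
#152: 116→134, due 62, lateness 72
Maximum = 72.

72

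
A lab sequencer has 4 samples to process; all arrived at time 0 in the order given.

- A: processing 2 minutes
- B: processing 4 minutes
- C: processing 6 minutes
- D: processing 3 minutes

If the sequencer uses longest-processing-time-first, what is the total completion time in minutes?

44

LPT (decreasing processing time): C B D A.
C: 0→6
B: 6→10
D: 10→13
A: 13→15
Sum = 6+10+13+15 = 44.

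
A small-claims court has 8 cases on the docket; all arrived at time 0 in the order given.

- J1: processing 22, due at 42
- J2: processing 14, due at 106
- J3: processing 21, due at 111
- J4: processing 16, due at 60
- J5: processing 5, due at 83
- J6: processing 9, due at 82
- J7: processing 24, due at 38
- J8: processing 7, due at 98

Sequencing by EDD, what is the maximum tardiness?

7

EDD (increasing due date): J7 J1 J4 J6 J5 J8 J2 J3.
J7: 0→24, due 38, tardiness 0
J1: 24→46, due 42, tardiness 4
J4: 46→62, due 60, tardiness 2
J6: 62→71, due 82, tardiness 0
J5: 71→76, due 83, tardiness 0
J8: 76→83, due 98, tardiness 0
J2: 83→97, due 106, tardiness 0
J3: 97→118, due 111, tardiness 7
Maximum = 7.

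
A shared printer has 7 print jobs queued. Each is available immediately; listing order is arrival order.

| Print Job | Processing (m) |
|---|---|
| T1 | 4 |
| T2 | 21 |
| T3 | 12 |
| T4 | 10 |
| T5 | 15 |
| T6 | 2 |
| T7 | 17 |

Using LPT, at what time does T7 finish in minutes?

LPT (decreasing processing time): T2 T7 T5 T3 T4 T1 T6.
T2: 0→21
T7: 21→38

38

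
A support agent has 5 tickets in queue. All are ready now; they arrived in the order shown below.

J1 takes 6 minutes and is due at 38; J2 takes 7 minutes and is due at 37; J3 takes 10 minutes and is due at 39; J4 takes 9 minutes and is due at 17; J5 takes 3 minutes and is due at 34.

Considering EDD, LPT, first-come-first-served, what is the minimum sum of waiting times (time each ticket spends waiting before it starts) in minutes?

65

EDD (increasing due date): J4 J5 J2 J1 J3.
J4: waits 0, runs 0→9
J5: waits 9, runs 9→12
J2: waits 12, runs 12→19
J1: waits 19, runs 19→25
J3: waits 25, runs 25→35
Sum = 0+9+12+19+25 = 65.
LPT (decreasing processing time): J3 J4 J2 J1 J5.
J3: waits 0, runs 0→10
J4: waits 10, runs 10→19
J2: waits 19, runs 19→26
J1: waits 26, runs 26→32
J5: waits 32, runs 32→35
Sum = 0+10+19+26+32 = 87.
FIFO (arrival order): J1 J2 J3 J4 J5.
J1: waits 0, runs 0→6
J2: waits 6, runs 6→13
J3: waits 13, runs 13→23
J4: waits 23, runs 23→32
J5: waits 32, runs 32→35
Sum = 0+6+13+23+32 = 74.
EDD 65, LPT 87, FIFO 74 → minimum 65.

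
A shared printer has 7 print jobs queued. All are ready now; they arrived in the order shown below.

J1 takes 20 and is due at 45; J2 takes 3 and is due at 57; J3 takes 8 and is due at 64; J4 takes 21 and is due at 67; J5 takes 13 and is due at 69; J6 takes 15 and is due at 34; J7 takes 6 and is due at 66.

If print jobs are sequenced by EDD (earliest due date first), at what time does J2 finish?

EDD (increasing due date): J6 J1 J2 J3 J7 J4 J5.
J6: 0→15
J1: 15→35
J2: 35→38

38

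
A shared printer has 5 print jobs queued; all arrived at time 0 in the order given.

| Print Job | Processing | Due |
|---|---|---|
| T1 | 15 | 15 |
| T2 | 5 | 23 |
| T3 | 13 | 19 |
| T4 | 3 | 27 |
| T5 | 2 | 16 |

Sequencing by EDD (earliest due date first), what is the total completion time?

135

EDD (increasing due date): T1 T5 T3 T2 T4.
T1: 0→15
T5: 15→17
T3: 17→30
T2: 30→35
T4: 35→38
Sum = 15+17+30+35+38 = 135.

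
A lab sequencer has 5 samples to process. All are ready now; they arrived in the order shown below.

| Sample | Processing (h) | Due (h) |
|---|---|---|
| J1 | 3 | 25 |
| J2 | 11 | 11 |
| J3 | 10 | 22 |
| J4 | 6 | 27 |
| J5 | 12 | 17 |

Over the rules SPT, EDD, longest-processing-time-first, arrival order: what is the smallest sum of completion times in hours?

SPT (increasing processing time): J1 J4 J3 J2 J5.
J1: 0→3
J4: 3→9
J3: 9→19
J2: 19→30
J5: 30→42
Sum = 3+9+19+30+42 = 103.
EDD (increasing due date): J2 J5 J3 J1 J4.
J2: 0→11
J5: 11→23
J3: 23→33
J1: 33→36
J4: 36→42
Sum = 11+23+33+36+42 = 145.
LPT (decreasing processing time): J5 J2 J3 J4 J1.
J5: 0→12
J2: 12→23
J3: 23→33
J4: 33→39
J1: 39→42
Sum = 12+23+33+39+42 = 149.
FIFO (arrival order): J1 J2 J3 J4 J5.
J1: 0→3
J2: 3→14
J3: 14→24
J4: 24→30
J5: 30→42
Sum = 3+14+24+30+42 = 113.
SPT 103, EDD 145, LPT 149, FIFO 113 → minimum 103.

103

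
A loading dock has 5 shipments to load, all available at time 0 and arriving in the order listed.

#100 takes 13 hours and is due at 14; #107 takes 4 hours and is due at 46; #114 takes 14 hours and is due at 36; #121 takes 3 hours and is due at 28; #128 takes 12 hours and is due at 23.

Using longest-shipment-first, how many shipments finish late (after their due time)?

3

LPT (decreasing processing time): #114 #100 #128 #107 #121.
#114: 0→14, due 36, tardiness 0
#100: 14→27, due 14, tardiness 13
#128: 27→39, due 23, tardiness 16
#107: 39→43, due 46, tardiness 0
#121: 43→46, due 28, tardiness 18
Late shipments: 3.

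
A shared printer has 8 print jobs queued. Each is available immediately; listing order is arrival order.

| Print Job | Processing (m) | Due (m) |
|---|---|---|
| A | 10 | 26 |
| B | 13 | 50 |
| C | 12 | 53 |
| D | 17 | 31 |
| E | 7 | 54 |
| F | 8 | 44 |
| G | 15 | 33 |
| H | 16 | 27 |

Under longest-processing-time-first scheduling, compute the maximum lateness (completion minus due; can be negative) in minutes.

LPT (decreasing processing time): D H G B C A F E.
D: 0→17, due 31, lateness -14
H: 17→33, due 27, lateness 6
G: 33→48, due 33, lateness 15
B: 48→61, due 50, lateness 11
C: 61→73, due 53, lateness 20
A: 73→83, due 26, lateness 57
F: 83→91, due 44, lateness 47
E: 91→98, due 54, lateness 44
Maximum = 57.

57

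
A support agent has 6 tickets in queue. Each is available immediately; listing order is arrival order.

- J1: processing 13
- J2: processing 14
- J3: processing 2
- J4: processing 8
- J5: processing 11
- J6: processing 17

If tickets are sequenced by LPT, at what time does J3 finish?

LPT (decreasing processing time): J6 J2 J1 J5 J4 J3.
J6: 0→17
J2: 17→31
J1: 31→44
J5: 44→55
J4: 55→63
J3: 63→65

65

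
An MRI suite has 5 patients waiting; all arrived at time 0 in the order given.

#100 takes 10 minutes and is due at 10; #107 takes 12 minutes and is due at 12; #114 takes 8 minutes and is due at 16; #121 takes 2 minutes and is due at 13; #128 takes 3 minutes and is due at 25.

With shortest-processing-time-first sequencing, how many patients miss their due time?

SPT (increasing processing time): #121 #128 #114 #100 #107.
#121: 0→2, due 13, tardiness 0
#128: 2→5, due 25, tardiness 0
#114: 5→13, due 16, tardiness 0
#100: 13→23, due 10, tardiness 13
#107: 23→35, due 12, tardiness 23
Late patients: 2.

2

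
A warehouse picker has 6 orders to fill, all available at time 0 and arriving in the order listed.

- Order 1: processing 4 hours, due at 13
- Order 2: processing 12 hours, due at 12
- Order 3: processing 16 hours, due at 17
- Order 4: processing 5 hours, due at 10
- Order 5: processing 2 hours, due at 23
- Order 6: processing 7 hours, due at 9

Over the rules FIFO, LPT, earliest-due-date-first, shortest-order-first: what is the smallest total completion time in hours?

113

FIFO (arrival order): Order 1 Order 2 Order 3 Order 4 Order 5 Order 6.
Order 1: 0→4
Order 2: 4→16
Order 3: 16→32
Order 4: 32→37
Order 5: 37→39
Order 6: 39→46
Sum = 4+16+32+37+39+46 = 174.
LPT (decreasing processing time): Order 3 Order 2 Order 6 Order 4 Order 1 Order 5.
Order 3: 0→16
Order 2: 16→28
Order 6: 28→35
Order 4: 35→40
Order 1: 40→44
Order 5: 44→46
Sum = 16+28+35+40+44+46 = 209.
EDD (increasing due date): Order 6 Order 4 Order 2 Order 1 Order 3 Order 5.
Order 6: 0→7
Order 4: 7→12
Order 2: 12→24
Order 1: 24→28
Order 3: 28→44
Order 5: 44→46
Sum = 7+12+24+28+44+46 = 161.
SPT (increasing processing time): Order 5 Order 1 Order 4 Order 6 Order 2 Order 3.
Order 5: 0→2
Order 1: 2→6
Order 4: 6→11
Order 6: 11→18
Order 2: 18→30
Order 3: 30→46
Sum = 2+6+11+18+30+46 = 113.
FIFO 174, LPT 209, EDD 161, SPT 113 → minimum 113.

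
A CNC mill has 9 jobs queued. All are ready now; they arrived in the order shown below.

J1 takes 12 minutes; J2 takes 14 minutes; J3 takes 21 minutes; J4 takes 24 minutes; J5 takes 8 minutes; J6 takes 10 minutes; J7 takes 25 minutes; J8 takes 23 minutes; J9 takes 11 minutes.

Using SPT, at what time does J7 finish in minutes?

SPT (increasing processing time): J5 J6 J9 J1 J2 J3 J8 J4 J7.
J5: 0→8
J6: 8→18
J9: 18→29
J1: 29→41
J2: 41→55
J3: 55→76
J8: 76→99
J4: 99→123
J7: 123→148

148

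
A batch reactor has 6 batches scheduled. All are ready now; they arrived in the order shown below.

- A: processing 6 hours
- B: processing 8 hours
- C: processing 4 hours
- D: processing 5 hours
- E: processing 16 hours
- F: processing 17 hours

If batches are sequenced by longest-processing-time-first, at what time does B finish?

LPT (decreasing processing time): F E B A D C.
F: 0→17
E: 17→33
B: 33→41

41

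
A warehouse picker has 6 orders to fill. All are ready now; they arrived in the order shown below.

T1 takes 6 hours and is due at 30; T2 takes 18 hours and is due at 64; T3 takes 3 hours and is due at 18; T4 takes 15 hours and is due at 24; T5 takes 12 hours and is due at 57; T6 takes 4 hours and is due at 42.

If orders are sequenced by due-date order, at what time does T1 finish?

24

EDD (increasing due date): T3 T4 T1 T6 T5 T2.
T3: 0→3
T4: 3→18
T1: 18→24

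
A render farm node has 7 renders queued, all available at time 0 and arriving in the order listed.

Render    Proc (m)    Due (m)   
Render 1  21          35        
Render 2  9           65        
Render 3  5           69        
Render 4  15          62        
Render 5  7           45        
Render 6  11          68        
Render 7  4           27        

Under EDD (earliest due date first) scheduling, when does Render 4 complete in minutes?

47

EDD (increasing due date): Render 7 Render 1 Render 5 Render 4 Render 2 Render 6 Render 3.
Render 7: 0→4
Render 1: 4→25
Render 5: 25→32
Render 4: 32→47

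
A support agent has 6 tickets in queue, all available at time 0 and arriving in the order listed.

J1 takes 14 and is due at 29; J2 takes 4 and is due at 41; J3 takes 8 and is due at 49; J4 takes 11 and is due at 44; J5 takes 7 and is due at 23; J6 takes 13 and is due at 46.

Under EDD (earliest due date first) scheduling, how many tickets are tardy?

EDD (increasing due date): J5 J1 J2 J4 J6 J3.
J5: 0→7, due 23, tardiness 0
J1: 7→21, due 29, tardiness 0
J2: 21→25, due 41, tardiness 0
J4: 25→36, due 44, tardiness 0
J6: 36→49, due 46, tardiness 3
J3: 49→57, due 49, tardiness 8
Late tickets: 2.

2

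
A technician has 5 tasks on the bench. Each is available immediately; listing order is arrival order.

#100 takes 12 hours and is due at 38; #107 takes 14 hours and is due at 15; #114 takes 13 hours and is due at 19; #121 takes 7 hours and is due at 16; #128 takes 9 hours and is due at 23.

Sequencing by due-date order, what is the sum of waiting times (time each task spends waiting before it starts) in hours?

112

EDD (increasing due date): #107 #121 #114 #128 #100.
#107: waits 0, runs 0→14
#121: waits 14, runs 14→21
#114: waits 21, runs 21→34
#128: waits 34, runs 34→43
#100: waits 43, runs 43→55
Sum = 0+14+21+34+43 = 112.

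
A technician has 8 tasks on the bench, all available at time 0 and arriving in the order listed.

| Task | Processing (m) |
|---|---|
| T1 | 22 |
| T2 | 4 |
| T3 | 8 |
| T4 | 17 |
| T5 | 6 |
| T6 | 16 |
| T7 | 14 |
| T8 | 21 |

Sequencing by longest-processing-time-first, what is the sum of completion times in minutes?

LPT (decreasing processing time): T1 T8 T4 T6 T7 T3 T5 T2.
T1: 0→22
T8: 22→43
T4: 43→60
T6: 60→76
T7: 76→90
T3: 90→98
T5: 98→104
T2: 104→108
Sum = 22+43+60+76+90+98+104+108 = 601.

601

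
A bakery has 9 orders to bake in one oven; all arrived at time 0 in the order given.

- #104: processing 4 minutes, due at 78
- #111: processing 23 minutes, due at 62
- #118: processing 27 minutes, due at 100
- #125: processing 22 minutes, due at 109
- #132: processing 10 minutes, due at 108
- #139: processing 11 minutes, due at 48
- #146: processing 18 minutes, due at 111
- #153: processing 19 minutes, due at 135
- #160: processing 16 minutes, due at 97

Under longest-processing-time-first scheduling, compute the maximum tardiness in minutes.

LPT (decreasing processing time): #118 #111 #125 #153 #146 #160 #139 #132 #104.
#118: 0→27, due 100, tardiness 0
#111: 27→50, due 62, tardiness 0
#125: 50→72, due 109, tardiness 0
#153: 72→91, due 135, tardiness 0
#146: 91→109, due 111, tardiness 0
#160: 109→125, due 97, tardiness 28
#139: 125→136, due 48, tardiness 88
#132: 136→146, due 108, tardiness 38
#104: 146→150, due 78, tardiness 72
Maximum = 88.

88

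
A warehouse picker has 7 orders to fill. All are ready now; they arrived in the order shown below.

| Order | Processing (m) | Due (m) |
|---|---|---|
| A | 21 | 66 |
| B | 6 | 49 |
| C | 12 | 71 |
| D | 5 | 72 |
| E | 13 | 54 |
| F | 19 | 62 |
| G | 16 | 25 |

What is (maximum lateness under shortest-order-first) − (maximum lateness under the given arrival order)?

SPT (increasing processing time): D B C E G F A.
D: 0→5, due 72, lateness -67
B: 5→11, due 49, lateness -38
C: 11→23, due 71, lateness -48
E: 23→36, due 54, lateness -18
G: 36→52, due 25, lateness 27
F: 52→71, due 62, lateness 9
A: 71→92, due 66, lateness 26
Maximum = 27.
FIFO (arrival order): A B C D E F G.
A: 0→21, due 66, lateness -45
B: 21→27, due 49, lateness -22
C: 27→39, due 71, lateness -32
D: 39→44, due 72, lateness -28
E: 44→57, due 54, lateness 3
F: 57→76, due 62, lateness 14
G: 76→92, due 25, lateness 67
Maximum = 67.
Difference = 27 − 67 = -40.

-40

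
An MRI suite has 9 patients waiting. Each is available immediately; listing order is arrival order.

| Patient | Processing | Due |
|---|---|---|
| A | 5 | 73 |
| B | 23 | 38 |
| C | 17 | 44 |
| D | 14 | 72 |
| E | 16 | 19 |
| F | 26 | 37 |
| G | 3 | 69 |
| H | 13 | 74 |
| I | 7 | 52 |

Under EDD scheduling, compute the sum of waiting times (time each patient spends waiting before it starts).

EDD (increasing due date): E F B C I G D A H.
E: waits 0, runs 0→16
F: waits 16, runs 16→42
B: waits 42, runs 42→65
C: waits 65, runs 65→82
I: waits 82, runs 82→89
G: waits 89, runs 89→92
D: waits 92, runs 92→106
A: waits 106, runs 106→111
H: waits 111, runs 111→124
Sum = 0+16+42+65+82+89+92+106+111 = 603.

603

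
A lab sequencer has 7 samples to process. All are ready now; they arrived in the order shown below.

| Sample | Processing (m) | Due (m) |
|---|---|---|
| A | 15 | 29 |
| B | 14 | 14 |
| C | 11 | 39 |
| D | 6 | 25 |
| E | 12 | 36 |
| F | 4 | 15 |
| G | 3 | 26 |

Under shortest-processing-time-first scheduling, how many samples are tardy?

2

SPT (increasing processing time): G F D C E B A.
G: 0→3, due 26, tardiness 0
F: 3→7, due 15, tardiness 0
D: 7→13, due 25, tardiness 0
C: 13→24, due 39, tardiness 0
E: 24→36, due 36, tardiness 0
B: 36→50, due 14, tardiness 36
A: 50→65, due 29, tardiness 36
Late samples: 2.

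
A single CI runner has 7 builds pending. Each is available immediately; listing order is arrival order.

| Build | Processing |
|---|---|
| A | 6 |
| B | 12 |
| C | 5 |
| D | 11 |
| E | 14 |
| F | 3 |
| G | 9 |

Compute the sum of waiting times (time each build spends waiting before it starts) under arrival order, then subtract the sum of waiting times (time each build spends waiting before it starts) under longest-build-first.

-52

FIFO (arrival order): A B C D E F G.
A: waits 0, runs 0→6
B: waits 6, runs 6→18
C: waits 18, runs 18→23
D: waits 23, runs 23→34
E: waits 34, runs 34→48
F: waits 48, runs 48→51
G: waits 51, runs 51→60
Sum = 0+6+18+23+34+48+51 = 180.
LPT (decreasing processing time): E B D G A C F.
E: waits 0, runs 0→14
B: waits 14, runs 14→26
D: waits 26, runs 26→37
G: waits 37, runs 37→46
A: waits 46, runs 46→52
C: waits 52, runs 52→57
F: waits 57, runs 57→60
Sum = 0+14+26+37+46+52+57 = 232.
Difference = 180 − 232 = -52.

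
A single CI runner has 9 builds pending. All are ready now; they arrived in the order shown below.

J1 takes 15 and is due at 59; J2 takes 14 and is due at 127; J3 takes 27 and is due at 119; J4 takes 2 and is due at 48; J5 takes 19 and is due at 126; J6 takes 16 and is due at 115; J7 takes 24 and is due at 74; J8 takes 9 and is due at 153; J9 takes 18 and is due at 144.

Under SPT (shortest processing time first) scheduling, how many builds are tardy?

2

SPT (increasing processing time): J4 J8 J2 J1 J6 J9 J5 J7 J3.
J4: 0→2, due 48, tardiness 0
J8: 2→11, due 153, tardiness 0
J2: 11→25, due 127, tardiness 0
J1: 25→40, due 59, tardiness 0
J6: 40→56, due 115, tardiness 0
J9: 56→74, due 144, tardiness 0
J5: 74→93, due 126, tardiness 0
J7: 93→117, due 74, tardiness 43
J3: 117→144, due 119, tardiness 25
Late builds: 2.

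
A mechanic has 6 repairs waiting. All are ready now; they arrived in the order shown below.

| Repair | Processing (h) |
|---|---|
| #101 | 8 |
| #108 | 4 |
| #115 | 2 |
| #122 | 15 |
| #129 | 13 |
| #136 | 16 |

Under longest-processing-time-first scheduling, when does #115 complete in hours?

58

LPT (decreasing processing time): #136 #122 #129 #101 #108 #115.
#136: 0→16
#122: 16→31
#129: 31→44
#101: 44→52
#108: 52→56
#115: 56→58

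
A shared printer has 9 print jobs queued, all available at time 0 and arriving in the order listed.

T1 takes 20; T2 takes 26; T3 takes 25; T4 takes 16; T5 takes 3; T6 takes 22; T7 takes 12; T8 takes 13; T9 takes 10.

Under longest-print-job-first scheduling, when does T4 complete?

LPT (decreasing processing time): T2 T3 T6 T1 T4 T8 T7 T9 T5.
T2: 0→26
T3: 26→51
T6: 51→73
T1: 73→93
T4: 93→109

109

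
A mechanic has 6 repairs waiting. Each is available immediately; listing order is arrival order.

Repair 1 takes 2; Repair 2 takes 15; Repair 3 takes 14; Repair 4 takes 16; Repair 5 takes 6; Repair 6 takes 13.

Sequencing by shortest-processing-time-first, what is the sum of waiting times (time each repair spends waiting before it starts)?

SPT (increasing processing time): Repair 1 Repair 5 Repair 6 Repair 3 Repair 2 Repair 4.
Repair 1: waits 0, runs 0→2
Repair 5: waits 2, runs 2→8
Repair 6: waits 8, runs 8→21
Repair 3: waits 21, runs 21→35
Repair 2: waits 35, runs 35→50
Repair 4: waits 50, runs 50→66
Sum = 0+2+8+21+35+50 = 116.

116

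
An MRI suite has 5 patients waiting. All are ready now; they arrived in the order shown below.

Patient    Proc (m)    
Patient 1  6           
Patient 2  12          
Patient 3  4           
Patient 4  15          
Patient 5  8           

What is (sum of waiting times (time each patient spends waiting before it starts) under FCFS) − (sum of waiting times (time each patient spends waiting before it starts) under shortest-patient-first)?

FIFO (arrival order): Patient 1 Patient 2 Patient 3 Patient 4 Patient 5.
Patient 1: waits 0, runs 0→6
Patient 2: waits 6, runs 6→18
Patient 3: waits 18, runs 18→22
Patient 4: waits 22, runs 22→37
Patient 5: waits 37, runs 37→45
Sum = 0+6+18+22+37 = 83.
SPT (increasing processing time): Patient 3 Patient 1 Patient 5 Patient 2 Patient 4.
Patient 3: waits 0, runs 0→4
Patient 1: waits 4, runs 4→10
Patient 5: waits 10, runs 10→18
Patient 2: waits 18, runs 18→30
Patient 4: waits 30, runs 30→45
Sum = 0+4+10+18+30 = 62.
Difference = 83 − 62 = 21.

21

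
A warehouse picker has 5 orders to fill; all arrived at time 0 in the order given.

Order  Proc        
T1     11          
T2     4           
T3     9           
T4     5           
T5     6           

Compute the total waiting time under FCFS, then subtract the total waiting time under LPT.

-9

FIFO (arrival order): T1 T2 T3 T4 T5.
T1: waits 0, runs 0→11
T2: waits 11, runs 11→15
T3: waits 15, runs 15→24
T4: waits 24, runs 24→29
T5: waits 29, runs 29→35
Sum = 0+11+15+24+29 = 79.
LPT (decreasing processing time): T1 T3 T5 T4 T2.
T1: waits 0, runs 0→11
T3: waits 11, runs 11→20
T5: waits 20, runs 20→26
T4: waits 26, runs 26→31
T2: waits 31, runs 31→35
Sum = 0+11+20+26+31 = 88.
Difference = 79 − 88 = -9.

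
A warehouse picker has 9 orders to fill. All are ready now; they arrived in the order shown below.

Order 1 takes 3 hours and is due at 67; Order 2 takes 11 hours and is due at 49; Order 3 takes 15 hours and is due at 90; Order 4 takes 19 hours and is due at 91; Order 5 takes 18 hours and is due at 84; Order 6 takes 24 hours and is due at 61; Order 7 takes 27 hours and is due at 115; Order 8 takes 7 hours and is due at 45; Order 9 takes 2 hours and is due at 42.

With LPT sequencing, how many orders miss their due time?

LPT (decreasing processing time): Order 7 Order 6 Order 4 Order 5 Order 3 Order 2 Order 8 Order 1 Order 9.
Order 7: 0→27, due 115, tardiness 0
Order 6: 27→51, due 61, tardiness 0
Order 4: 51→70, due 91, tardiness 0
Order 5: 70→88, due 84, tardiness 4
Order 3: 88→103, due 90, tardiness 13
Order 2: 103→114, due 49, tardiness 65
Order 8: 114→121, due 45, tardiness 76
Order 1: 121→124, due 67, tardiness 57
Order 9: 124→126, due 42, tardiness 84
Late orders: 6.

6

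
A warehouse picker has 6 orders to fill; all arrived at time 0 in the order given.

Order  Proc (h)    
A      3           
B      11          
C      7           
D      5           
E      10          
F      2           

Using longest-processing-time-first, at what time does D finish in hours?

33

LPT (decreasing processing time): B E C D A F.
B: 0→11
E: 11→21
C: 21→28
D: 28→33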